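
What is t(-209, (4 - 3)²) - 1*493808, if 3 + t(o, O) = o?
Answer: -494020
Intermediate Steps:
t(o, O) = -3 + o
t(-209, (4 - 3)²) - 1*493808 = (-3 - 209) - 1*493808 = -212 - 493808 = -494020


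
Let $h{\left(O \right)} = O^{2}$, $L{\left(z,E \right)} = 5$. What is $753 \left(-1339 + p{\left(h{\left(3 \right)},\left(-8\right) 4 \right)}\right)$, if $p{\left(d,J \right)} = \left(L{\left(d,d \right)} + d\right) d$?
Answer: $-913389$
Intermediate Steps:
$p{\left(d,J \right)} = d \left(5 + d\right)$ ($p{\left(d,J \right)} = \left(5 + d\right) d = d \left(5 + d\right)$)
$753 \left(-1339 + p{\left(h{\left(3 \right)},\left(-8\right) 4 \right)}\right) = 753 \left(-1339 + 3^{2} \left(5 + 3^{2}\right)\right) = 753 \left(-1339 + 9 \left(5 + 9\right)\right) = 753 \left(-1339 + 9 \cdot 14\right) = 753 \left(-1339 + 126\right) = 753 \left(-1213\right) = -913389$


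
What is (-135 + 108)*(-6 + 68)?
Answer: -1674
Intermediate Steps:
(-135 + 108)*(-6 + 68) = -27*62 = -1674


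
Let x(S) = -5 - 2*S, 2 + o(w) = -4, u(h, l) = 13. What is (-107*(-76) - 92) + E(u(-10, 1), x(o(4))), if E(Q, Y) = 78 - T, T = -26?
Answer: 8144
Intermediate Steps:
o(w) = -6 (o(w) = -2 - 4 = -6)
E(Q, Y) = 104 (E(Q, Y) = 78 - 1*(-26) = 78 + 26 = 104)
(-107*(-76) - 92) + E(u(-10, 1), x(o(4))) = (-107*(-76) - 92) + 104 = (8132 - 92) + 104 = 8040 + 104 = 8144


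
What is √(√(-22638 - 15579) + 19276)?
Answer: √(19276 + I*√38217) ≈ 138.84 + 0.704*I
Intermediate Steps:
√(√(-22638 - 15579) + 19276) = √(√(-38217) + 19276) = √(I*√38217 + 19276) = √(19276 + I*√38217)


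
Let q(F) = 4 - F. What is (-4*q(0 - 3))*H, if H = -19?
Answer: 532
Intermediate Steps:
(-4*q(0 - 3))*H = -4*(4 - (0 - 3))*(-19) = -4*(4 - 1*(-3))*(-19) = -4*(4 + 3)*(-19) = -4*7*(-19) = -28*(-19) = 532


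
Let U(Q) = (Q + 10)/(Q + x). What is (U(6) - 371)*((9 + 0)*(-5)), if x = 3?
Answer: 16615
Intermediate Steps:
U(Q) = (10 + Q)/(3 + Q) (U(Q) = (Q + 10)/(Q + 3) = (10 + Q)/(3 + Q))
(U(6) - 371)*((9 + 0)*(-5)) = ((10 + 6)/(3 + 6) - 371)*((9 + 0)*(-5)) = (16/9 - 371)*(9*(-5)) = ((⅑)*16 - 371)*(-45) = (16/9 - 371)*(-45) = -3323/9*(-45) = 16615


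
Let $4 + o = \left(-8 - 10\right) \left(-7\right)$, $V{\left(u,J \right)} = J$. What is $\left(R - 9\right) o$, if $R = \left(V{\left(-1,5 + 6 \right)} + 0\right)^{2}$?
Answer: $13664$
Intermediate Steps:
$R = 121$ ($R = \left(\left(5 + 6\right) + 0\right)^{2} = \left(11 + 0\right)^{2} = 11^{2} = 121$)
$o = 122$ ($o = -4 + \left(-8 - 10\right) \left(-7\right) = -4 - -126 = -4 + 126 = 122$)
$\left(R - 9\right) o = \left(121 - 9\right) 122 = 112 \cdot 122 = 13664$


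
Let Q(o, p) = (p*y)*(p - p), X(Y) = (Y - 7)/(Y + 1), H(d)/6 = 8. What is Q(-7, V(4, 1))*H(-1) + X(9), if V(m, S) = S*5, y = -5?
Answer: ⅕ ≈ 0.20000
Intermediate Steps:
H(d) = 48 (H(d) = 6*8 = 48)
X(Y) = (-7 + Y)/(1 + Y)
V(m, S) = 5*S
Q(o, p) = 0 (Q(o, p) = (p*(-5))*(p - p) = -5*p*0 = 0)
Q(-7, V(4, 1))*H(-1) + X(9) = 0*48 + (-7 + 9)/(1 + 9) = 0 + 2/10 = 0 + (⅒)*2 = 0 + ⅕ = ⅕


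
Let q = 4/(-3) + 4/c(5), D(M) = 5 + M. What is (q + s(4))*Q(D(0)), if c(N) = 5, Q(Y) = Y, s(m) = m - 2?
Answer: 22/3 ≈ 7.3333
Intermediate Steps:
s(m) = -2 + m
q = -8/15 (q = 4/(-3) + 4/5 = 4*(-⅓) + 4*(⅕) = -4/3 + ⅘ = -8/15 ≈ -0.53333)
(q + s(4))*Q(D(0)) = (-8/15 + (-2 + 4))*(5 + 0) = (-8/15 + 2)*5 = (22/15)*5 = 22/3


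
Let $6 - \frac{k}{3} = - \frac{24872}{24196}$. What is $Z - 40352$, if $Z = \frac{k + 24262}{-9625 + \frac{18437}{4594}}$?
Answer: $- \frac{10789129832852780}{267358619837} \approx -40355.0$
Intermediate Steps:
$k = \frac{127536}{6049}$ ($k = 18 - 3 \left(- \frac{24872}{24196}\right) = 18 - 3 \left(\left(-24872\right) \frac{1}{24196}\right) = 18 - - \frac{18654}{6049} = 18 + \frac{18654}{6049} = \frac{127536}{6049} \approx 21.084$)
$Z = - \frac{674805190156}{267358619837}$ ($Z = \frac{\frac{127536}{6049} + 24262}{-9625 + \frac{18437}{4594}} = \frac{146888374}{6049 \left(-9625 + 18437 \cdot \frac{1}{4594}\right)} = \frac{146888374}{6049 \left(-9625 + \frac{18437}{4594}\right)} = \frac{146888374}{6049 \left(- \frac{44198813}{4594}\right)} = \frac{146888374}{6049} \left(- \frac{4594}{44198813}\right) = - \frac{674805190156}{267358619837} \approx -2.524$)
$Z - 40352 = - \frac{674805190156}{267358619837} - 40352 = - \frac{10789129832852780}{267358619837}$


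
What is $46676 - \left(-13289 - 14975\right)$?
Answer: $74940$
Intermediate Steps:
$46676 - \left(-13289 - 14975\right) = 46676 - -28264 = 46676 + 28264 = 74940$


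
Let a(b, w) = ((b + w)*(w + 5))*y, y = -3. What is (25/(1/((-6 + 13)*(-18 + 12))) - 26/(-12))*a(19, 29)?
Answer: 5130192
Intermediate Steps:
a(b, w) = -3*(5 + w)*(b + w) (a(b, w) = ((b + w)*(w + 5))*(-3) = ((b + w)*(5 + w))*(-3) = ((5 + w)*(b + w))*(-3) = -3*(5 + w)*(b + w))
(25/(1/((-6 + 13)*(-18 + 12))) - 26/(-12))*a(19, 29) = (25/(1/((-6 + 13)*(-18 + 12))) - 26/(-12))*(-15*19 - 15*29 - 3*29² - 3*19*29) = (25/(1/(7*(-6))) - 26*(-1/12))*(-285 - 435 - 3*841 - 1653) = (25/(1/(-42)) + 13/6)*(-285 - 435 - 2523 - 1653) = (25/(-1/42) + 13/6)*(-4896) = (25*(-42) + 13/6)*(-4896) = (-1050 + 13/6)*(-4896) = -6287/6*(-4896) = 5130192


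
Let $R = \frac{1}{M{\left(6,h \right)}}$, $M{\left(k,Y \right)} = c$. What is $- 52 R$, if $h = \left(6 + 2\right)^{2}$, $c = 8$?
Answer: $- \frac{13}{2} \approx -6.5$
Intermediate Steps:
$h = 64$ ($h = 8^{2} = 64$)
$M{\left(k,Y \right)} = 8$
$R = \frac{1}{8} \approx 0.125$
$- 52 R = \left(-52\right) \frac{1}{8} = - \frac{13}{2}$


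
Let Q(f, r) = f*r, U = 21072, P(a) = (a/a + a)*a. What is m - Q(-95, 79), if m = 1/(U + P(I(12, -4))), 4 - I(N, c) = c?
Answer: 158685721/21144 ≈ 7505.0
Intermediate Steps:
I(N, c) = 4 - c
P(a) = a*(1 + a) (P(a) = (1 + a)*a = a*(1 + a))
m = 1/21144 (m = 1/(21072 + (4 - 1*(-4))*(1 + (4 - 1*(-4)))) = 1/(21072 + (4 + 4)*(1 + (4 + 4))) = 1/(21072 + 8*(1 + 8)) = 1/(21072 + 8*9) = 1/(21072 + 72) = 1/21144 ≈ 4.7295e-5)
m - Q(-95, 79) = 1/21144 - (-95)*79 = 1/21144 - 1*(-7505) = 1/21144 + 7505 = 158685721/21144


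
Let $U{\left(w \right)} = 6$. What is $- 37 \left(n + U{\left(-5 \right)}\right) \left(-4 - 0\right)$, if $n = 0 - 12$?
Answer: $-888$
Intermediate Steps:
$n = -12$ ($n = 0 - 12 = -12$)
$- 37 \left(n + U{\left(-5 \right)}\right) \left(-4 - 0\right) = - 37 \left(-12 + 6\right) \left(-4 - 0\right) = \left(-37\right) \left(-6\right) \left(-4 + 0\right) = 222 \left(-4\right) = -888$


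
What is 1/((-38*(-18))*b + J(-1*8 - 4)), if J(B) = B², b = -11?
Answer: -1/7380 ≈ -0.00013550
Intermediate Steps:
1/((-38*(-18))*b + J(-1*8 - 4)) = 1/(-38*(-18)*(-11) + (-1*8 - 4)²) = 1/(684*(-11) + (-8 - 4)²) = 1/(-7524 + (-12)²) = 1/(-7524 + 144) = 1/(-7380) = -1/7380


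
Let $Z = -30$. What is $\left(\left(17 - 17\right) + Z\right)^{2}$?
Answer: $900$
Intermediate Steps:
$\left(\left(17 - 17\right) + Z\right)^{2} = \left(\left(17 - 17\right) - 30\right)^{2} = \left(0 - 30\right)^{2} = \left(-30\right)^{2} = 900$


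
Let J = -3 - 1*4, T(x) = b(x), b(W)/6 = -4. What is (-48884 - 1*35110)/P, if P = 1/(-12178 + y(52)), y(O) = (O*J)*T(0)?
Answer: 289107348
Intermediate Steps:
b(W) = -24 (b(W) = 6*(-4) = -24)
T(x) = -24
J = -7 (J = -3 - 4 = -7)
y(O) = 168*O (y(O) = (O*(-7))*(-24) = -7*O*(-24) = 168*O)
P = -1/3442 (P = 1/(-12178 + 168*52) = 1/(-12178 + 8736) = 1/(-3442) = -1/3442 ≈ -0.00029053)
(-48884 - 1*35110)/P = (-48884 - 1*35110)/(-1/3442) = (-48884 - 35110)*(-3442) = -83994*(-3442) = 289107348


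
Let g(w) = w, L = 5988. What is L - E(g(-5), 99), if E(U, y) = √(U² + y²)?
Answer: 5988 - 17*√34 ≈ 5888.9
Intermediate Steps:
L - E(g(-5), 99) = 5988 - √((-5)² + 99²) = 5988 - √(25 + 9801) = 5988 - √9826 = 5988 - 17*√34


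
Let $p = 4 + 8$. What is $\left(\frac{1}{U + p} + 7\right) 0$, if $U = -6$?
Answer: $0$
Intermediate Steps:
$p = 12$
$\left(\frac{1}{U + p} + 7\right) 0 = \left(\frac{1}{-6 + 12} + 7\right) 0 = \left(\frac{1}{6} + 7\right) 0 = \frac{43}{6} \cdot 0 = 0$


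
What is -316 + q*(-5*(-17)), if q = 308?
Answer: 25864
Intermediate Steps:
-316 + q*(-5*(-17)) = -316 + 308*(-5*(-17)) = -316 + 308*85 = -316 + 26180 = 25864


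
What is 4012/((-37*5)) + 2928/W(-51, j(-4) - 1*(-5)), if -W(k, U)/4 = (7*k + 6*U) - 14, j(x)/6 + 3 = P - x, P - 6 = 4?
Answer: -71216/2035 ≈ -34.996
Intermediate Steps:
P = 10 (P = 6 + 4 = 10)
j(x) = 42 - 6*x (j(x) = -18 + 6*(10 - x) = -18 + (60 - 6*x) = 42 - 6*x)
W(k, U) = 56 - 28*k - 24*U (W(k, U) = -4*((7*k + 6*U) - 14) = -4*((6*U + 7*k) - 14) = -4*(-14 + 6*U + 7*k) = 56 - 28*k - 24*U)
4012/((-37*5)) + 2928/W(-51, j(-4) - 1*(-5)) = 4012/((-37*5)) + 2928/(56 - 28*(-51) - 24*((42 - 6*(-4)) - 1*(-5))) = 4012/(-185) + 2928/(56 + 1428 - 24*((42 + 24) + 5)) = 4012*(-1/185) + 2928/(56 + 1428 - 24*(66 + 5)) = -4012/185 + 2928/(56 + 1428 - 24*71) = -4012/185 + 2928/(56 + 1428 - 1704) = -4012/185 + 2928/(-220) = -4012/185 + 2928*(-1/220) = -4012/185 - 732/55 = -71216/2035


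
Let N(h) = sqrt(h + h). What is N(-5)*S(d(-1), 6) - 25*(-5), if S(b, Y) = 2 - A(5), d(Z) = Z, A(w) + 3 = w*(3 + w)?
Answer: 125 - 35*I*sqrt(10) ≈ 125.0 - 110.68*I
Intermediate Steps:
A(w) = -3 + w*(3 + w)
S(b, Y) = -35 (S(b, Y) = 2 - (-3 + 5**2 + 3*5) = 2 - (-3 + 25 + 15) = 2 - 1*37 = 2 - 37 = -35)
N(h) = sqrt(2)*sqrt(h) (N(h) = sqrt(2*h) = sqrt(2)*sqrt(h))
N(-5)*S(d(-1), 6) - 25*(-5) = (sqrt(2)*sqrt(-5))*(-35) - 25*(-5) = (sqrt(2)*(I*sqrt(5)))*(-35) - 5*(-25) = (I*sqrt(10))*(-35) + 125 = -35*I*sqrt(10) + 125 = 125 - 35*I*sqrt(10)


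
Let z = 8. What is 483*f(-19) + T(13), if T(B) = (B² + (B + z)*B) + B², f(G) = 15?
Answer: 7856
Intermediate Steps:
T(B) = 2*B² + B*(8 + B) (T(B) = (B² + (B + 8)*B) + B² = (B² + (8 + B)*B) + B² = (B² + B*(8 + B)) + B² = 2*B² + B*(8 + B))
483*f(-19) + T(13) = 483*15 + 13*(8 + 3*13) = 7245 + 13*(8 + 39) = 7245 + 13*47 = 7245 + 611 = 7856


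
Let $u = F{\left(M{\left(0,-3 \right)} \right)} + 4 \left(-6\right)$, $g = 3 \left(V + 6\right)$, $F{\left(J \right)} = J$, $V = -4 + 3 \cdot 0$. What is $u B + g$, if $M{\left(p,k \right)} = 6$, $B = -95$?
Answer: $1716$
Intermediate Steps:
$V = -4$ ($V = -4 + 0 = -4$)
$g = 6$ ($g = 3 \left(-4 + 6\right) = 3 \cdot 2 = 6$)
$u = -18$ ($u = 6 + 4 \left(-6\right) = 6 - 24 = -18$)
$u B + g = \left(-18\right) \left(-95\right) + 6 = 1710 + 6 = 1716$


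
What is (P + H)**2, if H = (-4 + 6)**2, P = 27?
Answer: 961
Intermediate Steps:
H = 4 (H = 2**2 = 4)
(P + H)**2 = (27 + 4)**2 = 31**2 = 961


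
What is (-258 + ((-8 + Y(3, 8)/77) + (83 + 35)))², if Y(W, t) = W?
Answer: 129800449/5929 ≈ 21892.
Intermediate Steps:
(-258 + ((-8 + Y(3, 8)/77) + (83 + 35)))² = (-258 + ((-8 + 3/77) + (83 + 35)))² = (-258 + ((-8 + 3*(1/77)) + 118))² = (-258 + ((-8 + 3/77) + 118))² = (-258 + (-613/77 + 118))² = (-258 + 8473/77)² = (-11393/77)² = 129800449/5929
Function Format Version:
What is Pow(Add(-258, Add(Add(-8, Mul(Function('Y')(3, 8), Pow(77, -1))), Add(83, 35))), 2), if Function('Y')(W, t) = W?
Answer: Rational(129800449, 5929) ≈ 21892.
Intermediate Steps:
Pow(Add(-258, Add(Add(-8, Mul(Function('Y')(3, 8), Pow(77, -1))), Add(83, 35))), 2) = Pow(Add(-258, Add(Add(-8, Mul(3, Pow(77, -1))), Add(83, 35))), 2) = Pow(Add(-258, Add(Add(-8, Mul(3, Rational(1, 77))), 118)), 2) = Pow(Add(-258, Add(Add(-8, Rational(3, 77)), 118)), 2) = Pow(Add(-258, Add(Rational(-613, 77), 118)), 2) = Pow(Add(-258, Rational(8473, 77)), 2) = Pow(Rational(-11393, 77), 2) = Rational(129800449, 5929)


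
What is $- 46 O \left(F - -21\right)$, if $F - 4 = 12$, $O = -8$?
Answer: $13616$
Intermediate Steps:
$F = 16$ ($F = 4 + 12 = 16$)
$- 46 O \left(F - -21\right) = \left(-46\right) \left(-8\right) \left(16 - -21\right) = 368 \left(16 + 21\right) = 368 \cdot 37 = 13616$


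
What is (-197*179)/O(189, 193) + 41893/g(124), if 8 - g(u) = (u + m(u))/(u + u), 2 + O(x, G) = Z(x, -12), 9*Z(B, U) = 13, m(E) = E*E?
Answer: 34174073/545 ≈ 62705.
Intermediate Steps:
m(E) = E**2
Z(B, U) = 13/9 (Z(B, U) = (1/9)*13 = 13/9)
O(x, G) = -5/9 (O(x, G) = -2 + 13/9 = -5/9)
g(u) = 8 - (u + u**2)/(2*u) (g(u) = 8 - (u + u**2)/(u + u) = 8 - (u + u**2)/(2*u))
(-197*179)/O(189, 193) + 41893/g(124) = (-197*179)/(-5/9) + 41893/(15/2 - 1/2*124) = -35263*(-9/5) + 41893/(15/2 - 62) = 317367/5 + 41893/(-109/2) = 317367/5 + 41893*(-2/109) = 317367/5 - 83786/109 = 34174073/545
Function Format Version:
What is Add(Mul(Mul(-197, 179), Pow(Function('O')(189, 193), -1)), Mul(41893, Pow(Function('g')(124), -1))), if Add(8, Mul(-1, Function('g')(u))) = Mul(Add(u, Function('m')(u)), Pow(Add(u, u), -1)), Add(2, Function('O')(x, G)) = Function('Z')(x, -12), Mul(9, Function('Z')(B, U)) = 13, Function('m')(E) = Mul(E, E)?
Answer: Rational(34174073, 545) ≈ 62705.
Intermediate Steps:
Function('m')(E) = Pow(E, 2)
Function('Z')(B, U) = Rational(13, 9) (Function('Z')(B, U) = Mul(Rational(1, 9), 13) = Rational(13, 9))
Function('O')(x, G) = Rational(-5, 9) (Function('O')(x, G) = Add(-2, Rational(13, 9)) = Rational(-5, 9))
Function('g')(u) = Add(8, Mul(Rational(-1, 2), Pow(u, -1), Add(u, Pow(u, 2)))) (Function('g')(u) = Add(8, Mul(-1, Mul(Add(u, Pow(u, 2)), Pow(Add(u, u), -1)))) = Add(8, Mul(-1, Mul(Add(u, Pow(u, 2)), Pow(Mul(2, u), -1)))) = Add(8, Mul(-1, Mul(Add(u, Pow(u, 2)), Mul(Rational(1, 2), Pow(u, -1))))) = Add(8, Mul(-1, Mul(Rational(1, 2), Pow(u, -1), Add(u, Pow(u, 2))))) = Add(8, Mul(Rational(-1, 2), Pow(u, -1), Add(u, Pow(u, 2)))))
Add(Mul(Mul(-197, 179), Pow(Function('O')(189, 193), -1)), Mul(41893, Pow(Function('g')(124), -1))) = Add(Mul(Mul(-197, 179), Pow(Rational(-5, 9), -1)), Mul(41893, Pow(Add(Rational(15, 2), Mul(Rational(-1, 2), 124)), -1))) = Add(Mul(-35263, Rational(-9, 5)), Mul(41893, Pow(Add(Rational(15, 2), -62), -1))) = Add(Rational(317367, 5), Mul(41893, Pow(Rational(-109, 2), -1))) = Add(Rational(317367, 5), Mul(41893, Rational(-2, 109))) = Add(Rational(317367, 5), Rational(-83786, 109)) = Rational(34174073, 545)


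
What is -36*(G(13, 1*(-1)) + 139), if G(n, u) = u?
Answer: -4968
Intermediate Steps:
-36*(G(13, 1*(-1)) + 139) = -36*(1*(-1) + 139) = -36*(-1 + 139) = -36*138 = -4968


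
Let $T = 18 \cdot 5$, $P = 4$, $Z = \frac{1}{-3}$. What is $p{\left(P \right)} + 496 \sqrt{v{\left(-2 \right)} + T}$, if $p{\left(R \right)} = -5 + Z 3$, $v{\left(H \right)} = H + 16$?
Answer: $-6 + 992 \sqrt{26} \approx 5052.2$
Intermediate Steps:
$Z = - \frac{1}{3} \approx -0.33333$
$v{\left(H \right)} = 16 + H$
$T = 90$
$p{\left(R \right)} = -6$ ($p{\left(R \right)} = -5 - 1 = -6$)
$p{\left(P \right)} + 496 \sqrt{v{\left(-2 \right)} + T} = -6 + 496 \sqrt{\left(16 - 2\right) + 90} = -6 + 496 \sqrt{14 + 90} = -6 + 496 \sqrt{104} = -6 + 496 \cdot 2 \sqrt{26} = -6 + 992 \sqrt{26}$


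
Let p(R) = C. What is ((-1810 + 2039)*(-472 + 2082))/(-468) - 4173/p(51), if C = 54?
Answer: -11246/13 ≈ -865.08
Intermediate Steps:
p(R) = 54
((-1810 + 2039)*(-472 + 2082))/(-468) - 4173/p(51) = ((-1810 + 2039)*(-472 + 2082))/(-468) - 4173/54 = (229*1610)*(-1/468) - 4173*1/54 = 368690*(-1/468) - 1391/18 = -184345/234 - 1391/18 = -11246/13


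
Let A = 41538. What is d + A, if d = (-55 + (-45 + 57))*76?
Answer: 38270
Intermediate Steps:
d = -3268 (d = (-55 + 12)*76 = -43*76 = -3268)
d + A = -3268 + 41538 = 38270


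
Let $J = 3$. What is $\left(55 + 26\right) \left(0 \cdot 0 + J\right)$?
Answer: $243$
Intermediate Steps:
$\left(55 + 26\right) \left(0 \cdot 0 + J\right) = \left(55 + 26\right) \left(0 \cdot 0 + 3\right) = 81 \left(0 + 3\right) = 81 \cdot 3 = 243$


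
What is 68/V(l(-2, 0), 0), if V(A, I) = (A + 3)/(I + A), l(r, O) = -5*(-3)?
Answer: 170/3 ≈ 56.667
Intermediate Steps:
l(r, O) = 15
V(A, I) = (3 + A)/(A + I)
68/V(l(-2, 0), 0) = 68/(((3 + 15)/(15 + 0))) = 68/((18/15)) = 68/(((1/15)*18)) = 68/(6/5) = 68*(5/6) = 170/3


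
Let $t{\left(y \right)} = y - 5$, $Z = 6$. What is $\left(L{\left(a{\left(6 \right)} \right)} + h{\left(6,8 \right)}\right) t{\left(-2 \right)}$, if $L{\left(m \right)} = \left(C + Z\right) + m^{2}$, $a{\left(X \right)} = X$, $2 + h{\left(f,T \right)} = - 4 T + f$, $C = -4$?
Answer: $-70$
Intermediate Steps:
$h{\left(f,T \right)} = -2 + f - 4 T$ ($h{\left(f,T \right)} = -2 - \left(- f + 4 T\right) = -2 + f - 4 T$)
$t{\left(y \right)} = -5 + y$
$L{\left(m \right)} = 2 + m^{2}$ ($L{\left(m \right)} = \left(-4 + 6\right) + m^{2} = 2 + m^{2}$)
$\left(L{\left(a{\left(6 \right)} \right)} + h{\left(6,8 \right)}\right) t{\left(-2 \right)} = \left(\left(2 + 6^{2}\right) - 28\right) \left(-5 - 2\right) = \left(\left(2 + 36\right) - 28\right) \left(-7\right) = \left(38 - 28\right) \left(-7\right) = 10 \left(-7\right) = -70$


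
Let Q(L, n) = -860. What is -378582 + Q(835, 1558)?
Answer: -379442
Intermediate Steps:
-378582 + Q(835, 1558) = -378582 - 860 = -379442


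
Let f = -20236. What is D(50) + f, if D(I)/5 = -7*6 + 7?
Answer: -20411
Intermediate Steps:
D(I) = -175 (D(I) = 5*(-7*6 + 7) = 5*(-42 + 7) = 5*(-35) = -175)
D(50) + f = -175 - 20236 = -20411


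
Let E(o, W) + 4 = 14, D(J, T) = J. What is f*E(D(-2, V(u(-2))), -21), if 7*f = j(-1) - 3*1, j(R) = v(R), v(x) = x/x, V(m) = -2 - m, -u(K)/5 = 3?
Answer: -20/7 ≈ -2.8571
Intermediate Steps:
u(K) = -15 (u(K) = -5*3 = -15)
E(o, W) = 10 (E(o, W) = -4 + 14 = 10)
v(x) = 1
j(R) = 1
f = -2/7 (f = (1 - 3*1)/7 = (1 - 3)/7 = (⅐)*(-2) = -2/7 ≈ -0.28571)
f*E(D(-2, V(u(-2))), -21) = -2/7*10 = -20/7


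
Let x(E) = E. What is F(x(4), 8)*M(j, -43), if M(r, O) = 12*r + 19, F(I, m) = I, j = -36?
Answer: -1652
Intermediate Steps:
M(r, O) = 19 + 12*r
F(x(4), 8)*M(j, -43) = 4*(19 + 12*(-36)) = 4*(19 - 432) = 4*(-413) = -1652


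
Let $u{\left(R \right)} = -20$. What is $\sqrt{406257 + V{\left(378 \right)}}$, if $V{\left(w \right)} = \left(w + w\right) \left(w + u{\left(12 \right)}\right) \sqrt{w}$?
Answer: $\sqrt{406257 + 811944 \sqrt{42}} \approx 2380.8$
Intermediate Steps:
$V{\left(w \right)} = 2 w^{\frac{3}{2}} \left(-20 + w\right)$ ($V{\left(w \right)} = \left(w + w\right) \left(w - 20\right) \sqrt{w} = 2 w \left(-20 + w\right) \sqrt{w} = 2 w^{\frac{3}{2}} \left(-20 + w\right)$)
$\sqrt{406257 + V{\left(378 \right)}} = \sqrt{406257 + 2 \cdot 378^{\frac{3}{2}} \left(-20 + 378\right)} = \sqrt{406257 + 2 \cdot 1134 \sqrt{42} \cdot 358} = \sqrt{406257 + 811944 \sqrt{42}}$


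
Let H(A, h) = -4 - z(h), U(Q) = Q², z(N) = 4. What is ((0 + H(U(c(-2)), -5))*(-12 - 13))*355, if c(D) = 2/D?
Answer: 71000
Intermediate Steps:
H(A, h) = -8 (H(A, h) = -4 - 1*4 = -4 - 4 = -8)
((0 + H(U(c(-2)), -5))*(-12 - 13))*355 = ((0 - 8)*(-12 - 13))*355 = -8*(-25)*355 = 200*355 = 71000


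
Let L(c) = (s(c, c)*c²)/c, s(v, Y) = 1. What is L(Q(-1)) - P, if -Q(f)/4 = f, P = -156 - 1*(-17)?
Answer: 143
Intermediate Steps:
P = -139 (P = -156 + 17 = -139)
Q(f) = -4*f
L(c) = c (L(c) = (1*c²)/c = c²/c = c)
L(Q(-1)) - P = -4*(-1) - 1*(-139) = 4 + 139 = 143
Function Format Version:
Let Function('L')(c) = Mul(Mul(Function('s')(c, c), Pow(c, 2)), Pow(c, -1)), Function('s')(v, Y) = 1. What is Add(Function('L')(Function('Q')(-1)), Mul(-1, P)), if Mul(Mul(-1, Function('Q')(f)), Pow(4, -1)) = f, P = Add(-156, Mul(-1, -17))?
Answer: 143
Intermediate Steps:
P = -139 (P = Add(-156, 17) = -139)
Function('Q')(f) = Mul(-4, f)
Function('L')(c) = c (Function('L')(c) = Mul(Mul(1, Pow(c, 2)), Pow(c, -1)) = Mul(Pow(c, 2), Pow(c, -1)) = c)
Add(Function('L')(Function('Q')(-1)), Mul(-1, P)) = Add(Mul(-4, -1), Mul(-1, -139)) = Add(4, 139) = 143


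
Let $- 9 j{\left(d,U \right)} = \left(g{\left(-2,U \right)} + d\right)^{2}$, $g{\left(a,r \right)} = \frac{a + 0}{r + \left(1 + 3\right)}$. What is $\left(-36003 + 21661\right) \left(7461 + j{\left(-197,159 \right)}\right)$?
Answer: $- \frac{10797188426104}{239121} \approx -4.5154 \cdot 10^{7}$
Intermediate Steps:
$g{\left(a,r \right)} = \frac{a}{4 + r}$ ($g{\left(a,r \right)} = \frac{a}{r + 4} = \frac{a}{4 + r}$)
$j{\left(d,U \right)} = - \frac{\left(d - \frac{2}{4 + U}\right)^{2}}{9}$ ($j{\left(d,U \right)} = - \frac{\left(- \frac{2}{4 + U} + d\right)^{2}}{9} = - \frac{\left(d - \frac{2}{4 + U}\right)^{2}}{9}$)
$\left(-36003 + 21661\right) \left(7461 + j{\left(-197,159 \right)}\right) = \left(-36003 + 21661\right) \left(7461 - \frac{\left(-2 - 197 \left(4 + 159\right)\right)^{2}}{9 \left(4 + 159\right)^{2}}\right) = - 14342 \left(7461 - \frac{\left(-2 - 32111\right)^{2}}{9 \cdot 26569}\right) = - 14342 \left(7461 - \frac{1}{9} \left(-2 - 32111\right)^{2} \cdot \frac{1}{26569}\right) = - 14342 \left(7461 - \frac{1}{9} \left(-32113\right)^{2} \cdot \frac{1}{26569}\right) = - 14342 \left(7461 - \frac{1031244769}{9} \cdot \frac{1}{26569}\right) = - 14342 \left(7461 - \frac{1031244769}{239121}\right) = \left(-14342\right) \frac{752837012}{239121} = - \frac{10797188426104}{239121}$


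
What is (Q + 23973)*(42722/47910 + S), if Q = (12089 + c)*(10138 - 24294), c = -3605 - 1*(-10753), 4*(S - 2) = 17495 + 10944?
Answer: -185578117138521671/95820 ≈ -1.9367e+12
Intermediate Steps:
S = 28447/4 (S = 2 + (17495 + 10944)/4 = 2 + (¼)*28439 = 2 + 28439/4 = 28447/4 ≈ 7111.8)
c = 7148 (c = -3605 + 10753 = 7148)
Q = -272318972 (Q = (12089 + 7148)*(10138 - 24294) = 19237*(-14156) = -272318972)
(Q + 23973)*(42722/47910 + S) = (-272318972 + 23973)*(42722/47910 + 28447/4) = -272294999*(42722*(1/47910) + 28447/4) = -272294999*(21361/23955 + 28447/4) = -272294999*681533329/95820 = -185578117138521671/95820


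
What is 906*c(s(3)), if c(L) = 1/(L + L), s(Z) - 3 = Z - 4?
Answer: 453/2 ≈ 226.50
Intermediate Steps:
s(Z) = -1 + Z (s(Z) = 3 + (Z - 4) = 3 + (-4 + Z) = -1 + Z)
c(L) = 1/(2*L)
906*c(s(3)) = 906*(1/(2*(-1 + 3))) = 906*((1/2)/2) = 906*((1/2)*(1/2)) = 906*(1/4) = 453/2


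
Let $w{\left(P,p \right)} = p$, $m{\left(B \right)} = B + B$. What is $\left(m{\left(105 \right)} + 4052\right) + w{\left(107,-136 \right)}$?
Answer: $4126$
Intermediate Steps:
$m{\left(B \right)} = 2 B$
$\left(m{\left(105 \right)} + 4052\right) + w{\left(107,-136 \right)} = \left(2 \cdot 105 + 4052\right) - 136 = \left(210 + 4052\right) - 136 = 4262 - 136 = 4126$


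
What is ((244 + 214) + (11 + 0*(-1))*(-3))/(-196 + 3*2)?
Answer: -85/38 ≈ -2.2368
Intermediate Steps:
((244 + 214) + (11 + 0*(-1))*(-3))/(-196 + 3*2) = (458 + (11 + 0)*(-3))/(-196 + 6) = (458 + 11*(-3))/(-190) = (458 - 33)*(-1/190) = 425*(-1/190) = -85/38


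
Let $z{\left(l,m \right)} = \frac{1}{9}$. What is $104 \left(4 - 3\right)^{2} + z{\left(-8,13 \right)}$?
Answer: $\frac{937}{9} \approx 104.11$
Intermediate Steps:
$z{\left(l,m \right)} = \frac{1}{9}$
$104 \left(4 - 3\right)^{2} + z{\left(-8,13 \right)} = 104 \left(4 - 3\right)^{2} + \frac{1}{9} = 104 \cdot 1^{2} + \frac{1}{9} = 104 \cdot 1 + \frac{1}{9} = 104 + \frac{1}{9} = \frac{937}{9}$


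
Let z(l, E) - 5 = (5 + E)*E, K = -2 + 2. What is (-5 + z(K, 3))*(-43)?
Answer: -1032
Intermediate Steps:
K = 0
z(l, E) = 5 + E*(5 + E) (z(l, E) = 5 + (5 + E)*E = 5 + E*(5 + E))
(-5 + z(K, 3))*(-43) = (-5 + (5 + 3² + 5*3))*(-43) = (-5 + (5 + 9 + 15))*(-43) = (-5 + 29)*(-43) = 24*(-43) = -1032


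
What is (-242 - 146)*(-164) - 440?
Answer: 63192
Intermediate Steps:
(-242 - 146)*(-164) - 440 = -388*(-164) - 440 = 63632 - 440 = 63192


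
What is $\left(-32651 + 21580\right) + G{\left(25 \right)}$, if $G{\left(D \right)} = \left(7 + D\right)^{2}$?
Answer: $-10047$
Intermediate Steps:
$\left(-32651 + 21580\right) + G{\left(25 \right)} = \left(-32651 + 21580\right) + \left(7 + 25\right)^{2} = -11071 + 32^{2} = -11071 + 1024 = -10047$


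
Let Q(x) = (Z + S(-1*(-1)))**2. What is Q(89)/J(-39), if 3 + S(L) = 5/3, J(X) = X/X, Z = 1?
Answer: 1/9 ≈ 0.11111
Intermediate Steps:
J(X) = 1
S(L) = -4/3 (S(L) = -3 + 5/3 = -4/3)
Q(x) = 1/9 (Q(x) = (1 - 4/3)**2 = (-1/3)**2 = 1/9)
Q(89)/J(-39) = (1/9)/1 = (1/9)*1 = 1/9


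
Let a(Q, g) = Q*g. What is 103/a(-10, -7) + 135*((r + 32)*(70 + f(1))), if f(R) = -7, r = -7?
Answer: 14883853/70 ≈ 2.1263e+5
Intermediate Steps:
103/a(-10, -7) + 135*((r + 32)*(70 + f(1))) = 103/((-10*(-7))) + 135*((-7 + 32)*(70 - 7)) = 103/70 + 135*(25*63) = 103*(1/70) + 135*1575 = 103/70 + 212625 = 14883853/70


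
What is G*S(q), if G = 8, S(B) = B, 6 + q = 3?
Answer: -24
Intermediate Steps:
q = -3 (q = -6 + 3 = -3)
G*S(q) = 8*(-3) = -24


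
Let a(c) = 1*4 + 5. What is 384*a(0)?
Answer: 3456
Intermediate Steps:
a(c) = 9 (a(c) = 4 + 5 = 9)
384*a(0) = 384*9 = 3456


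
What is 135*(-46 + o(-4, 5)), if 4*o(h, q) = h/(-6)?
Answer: -12375/2 ≈ -6187.5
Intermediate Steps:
o(h, q) = -h/24 (o(h, q) = (h/(-6))/4 = (h*(-⅙))/4 = (-h/6)/4 = -h/24)
135*(-46 + o(-4, 5)) = 135*(-46 - 1/24*(-4)) = 135*(-46 + ⅙) = 135*(-275/6) = -12375/2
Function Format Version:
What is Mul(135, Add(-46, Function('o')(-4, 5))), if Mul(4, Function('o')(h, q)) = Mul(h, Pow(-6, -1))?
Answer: Rational(-12375, 2) ≈ -6187.5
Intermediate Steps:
Function('o')(h, q) = Mul(Rational(-1, 24), h) (Function('o')(h, q) = Mul(Rational(1, 4), Mul(h, Pow(-6, -1))) = Mul(Rational(1, 4), Mul(h, Rational(-1, 6))) = Mul(Rational(1, 4), Mul(Rational(-1, 6), h)) = Mul(Rational(-1, 24), h))
Mul(135, Add(-46, Function('o')(-4, 5))) = Mul(135, Add(-46, Mul(Rational(-1, 24), -4))) = Mul(135, Add(-46, Rational(1, 6))) = Mul(135, Rational(-275, 6)) = Rational(-12375, 2)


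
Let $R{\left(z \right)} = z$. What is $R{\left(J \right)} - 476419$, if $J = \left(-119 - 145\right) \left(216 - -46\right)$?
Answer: $-545587$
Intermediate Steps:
$J = -69168$ ($J = - 264 \left(216 + 46\right) = \left(-264\right) 262 = -69168$)
$R{\left(J \right)} - 476419 = -69168 - 476419 = -545587$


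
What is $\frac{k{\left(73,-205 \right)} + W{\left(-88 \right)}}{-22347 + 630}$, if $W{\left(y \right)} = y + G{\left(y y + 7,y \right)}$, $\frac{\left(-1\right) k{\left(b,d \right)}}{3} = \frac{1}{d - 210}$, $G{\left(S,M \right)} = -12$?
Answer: $\frac{41497}{9012555} \approx 0.0046044$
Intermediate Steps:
$k{\left(b,d \right)} = - \frac{3}{-210 + d}$ ($k{\left(b,d \right)} = - \frac{3}{d - 210} = - \frac{3}{-210 + d}$)
$W{\left(y \right)} = -12 + y$ ($W{\left(y \right)} = y - 12 = -12 + y$)
$\frac{k{\left(73,-205 \right)} + W{\left(-88 \right)}}{-22347 + 630} = \frac{- \frac{3}{-210 - 205} - 100}{-22347 + 630} = \frac{- \frac{3}{-415} - 100}{-21717} = \left(\left(-3\right) \left(- \frac{1}{415}\right) - 100\right) \left(- \frac{1}{21717}\right) = \left(\frac{3}{415} - 100\right) \left(- \frac{1}{21717}\right) = \left(- \frac{41497}{415}\right) \left(- \frac{1}{21717}\right) = \frac{41497}{9012555}$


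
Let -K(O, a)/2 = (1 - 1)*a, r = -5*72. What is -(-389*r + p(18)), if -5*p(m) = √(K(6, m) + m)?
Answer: -140040 + 3*√2/5 ≈ -1.4004e+5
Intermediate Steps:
r = -360
K(O, a) = 0 (K(O, a) = -2*(1 - 1)*a = -0*a = -2*0 = 0)
p(m) = -√m/5 (p(m) = -√(0 + m)/5 = -√m/5)
-(-389*r + p(18)) = -(-389*(-360) - 3*√2/5) = -(140040 - 3*√2/5) = -140040 + 3*√2/5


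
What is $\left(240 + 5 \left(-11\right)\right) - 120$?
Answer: $65$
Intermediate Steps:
$\left(240 + 5 \left(-11\right)\right) - 120 = \left(240 - 55\right) - 120 = 185 - 120 = 65$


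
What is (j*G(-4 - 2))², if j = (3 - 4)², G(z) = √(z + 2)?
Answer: -4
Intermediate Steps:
G(z) = √(2 + z)
j = 1 (j = (-1)² = 1)
(j*G(-4 - 2))² = (1*√(2 + (-4 - 2)))² = (1*√(2 - 6))² = (1*√(-4))² = (1*(2*I))² = (2*I)² = -4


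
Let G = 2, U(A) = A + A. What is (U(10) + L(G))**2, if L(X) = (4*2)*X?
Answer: 1296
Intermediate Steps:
U(A) = 2*A
L(X) = 8*X
(U(10) + L(G))**2 = (2*10 + 8*2)**2 = (20 + 16)**2 = 36**2 = 1296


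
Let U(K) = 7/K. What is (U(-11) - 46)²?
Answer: 263169/121 ≈ 2174.9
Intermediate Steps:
(U(-11) - 46)² = (7/(-11) - 46)² = (7*(-1/11) - 46)² = (-7/11 - 46)² = (-513/11)² = 263169/121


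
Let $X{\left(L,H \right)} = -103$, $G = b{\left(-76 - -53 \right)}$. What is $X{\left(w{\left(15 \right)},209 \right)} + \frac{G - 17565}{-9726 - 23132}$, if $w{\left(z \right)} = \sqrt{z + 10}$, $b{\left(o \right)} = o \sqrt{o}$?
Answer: $- \frac{3366809}{32858} + \frac{23 i \sqrt{23}}{32858} \approx -102.47 + 0.003357 i$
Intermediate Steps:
$b{\left(o \right)} = o^{\frac{3}{2}}$
$w{\left(z \right)} = \sqrt{10 + z}$
$G = - 23 i \sqrt{23}$ ($G = \left(-76 - -53\right)^{\frac{3}{2}} = \left(-76 + 53\right)^{\frac{3}{2}} = \left(-23\right)^{\frac{3}{2}} = - 23 i \sqrt{23} \approx - 110.3 i$)
$X{\left(w{\left(15 \right)},209 \right)} + \frac{G - 17565}{-9726 - 23132} = -103 + \frac{- 23 i \sqrt{23} - 17565}{-9726 - 23132} = -103 + \frac{-17565 - 23 i \sqrt{23}}{-32858} = -103 + \left(-17565 - 23 i \sqrt{23}\right) \left(- \frac{1}{32858}\right) = -103 + \left(\frac{17565}{32858} + \frac{23 i \sqrt{23}}{32858}\right) = - \frac{3366809}{32858} + \frac{23 i \sqrt{23}}{32858}$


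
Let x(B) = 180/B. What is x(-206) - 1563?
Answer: -161079/103 ≈ -1563.9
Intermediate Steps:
x(-206) - 1563 = 180/(-206) - 1563 = 180*(-1/206) - 1563 = -90/103 - 1563 = -161079/103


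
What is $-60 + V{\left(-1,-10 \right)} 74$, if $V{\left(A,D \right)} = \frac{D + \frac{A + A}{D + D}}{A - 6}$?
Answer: $\frac{1563}{35} \approx 44.657$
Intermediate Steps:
$V{\left(A,D \right)} = \frac{D + \frac{A}{D}}{-6 + A}$ ($V{\left(A,D \right)} = \frac{D + \frac{2 A}{2 D}}{-6 + A} = \frac{D + 2 A \frac{1}{2 D}}{-6 + A} = \frac{D + \frac{A}{D}}{-6 + A}$)
$-60 + V{\left(-1,-10 \right)} 74 = -60 + \frac{-1 + \left(-10\right)^{2}}{\left(-10\right) \left(-6 - 1\right)} 74 = -60 + - \frac{-1 + 100}{10 \left(-7\right)} 74 = -60 + \left(- \frac{1}{10}\right) \left(- \frac{1}{7}\right) 99 \cdot 74 = -60 + \frac{99}{70} \cdot 74 = -60 + \frac{3663}{35} = \frac{1563}{35}$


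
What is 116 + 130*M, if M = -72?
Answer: -9244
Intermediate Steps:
116 + 130*M = 116 + 130*(-72) = 116 - 9360 = -9244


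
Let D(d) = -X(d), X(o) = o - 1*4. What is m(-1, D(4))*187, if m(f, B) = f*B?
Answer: 0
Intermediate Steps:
X(o) = -4 + o (X(o) = o - 4 = -4 + o)
D(d) = 4 - d (D(d) = -(-4 + d) = 4 - d)
m(f, B) = B*f
m(-1, D(4))*187 = ((4 - 1*4)*(-1))*187 = ((4 - 4)*(-1))*187 = (0*(-1))*187 = 0*187 = 0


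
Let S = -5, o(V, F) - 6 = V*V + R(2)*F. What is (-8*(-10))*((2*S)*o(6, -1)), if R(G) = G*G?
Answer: -30400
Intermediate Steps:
R(G) = G**2
o(V, F) = 6 + V**2 + 4*F (o(V, F) = 6 + (V*V + 2**2*F) = 6 + (V**2 + 4*F) = 6 + V**2 + 4*F)
(-8*(-10))*((2*S)*o(6, -1)) = (-8*(-10))*((2*(-5))*(6 + 6**2 + 4*(-1))) = 80*(-10*(6 + 36 - 4)) = 80*(-10*38) = 80*(-380) = -30400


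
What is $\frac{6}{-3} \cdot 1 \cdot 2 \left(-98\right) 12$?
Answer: $4704$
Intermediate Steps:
$\frac{6}{-3} \cdot 1 \cdot 2 \left(-98\right) 12 = 6 \left(- \frac{1}{3}\right) 1 \cdot 2 \left(-98\right) 12 = \left(-2\right) 1 \cdot 2 \left(-98\right) 12 = \left(-2\right) 2 \left(-98\right) 12 = \left(-4\right) \left(-98\right) 12 = 392 \cdot 12 = 4704$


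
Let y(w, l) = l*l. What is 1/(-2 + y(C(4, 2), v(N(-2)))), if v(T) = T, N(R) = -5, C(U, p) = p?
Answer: 1/23 ≈ 0.043478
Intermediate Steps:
y(w, l) = l**2
1/(-2 + y(C(4, 2), v(N(-2)))) = 1/(-2 + (-5)**2) = 1/(-2 + 25) = 1/23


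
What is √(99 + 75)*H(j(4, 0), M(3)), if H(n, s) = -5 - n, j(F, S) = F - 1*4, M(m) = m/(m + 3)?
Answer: -5*√174 ≈ -65.955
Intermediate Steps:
M(m) = m/(3 + m)
j(F, S) = -4 + F (j(F, S) = F - 4 = -4 + F)
√(99 + 75)*H(j(4, 0), M(3)) = √(99 + 75)*(-5 - (-4 + 4)) = √174*(-5 - 1*0) = √174*(-5 + 0) = √174*(-5) = -5*√174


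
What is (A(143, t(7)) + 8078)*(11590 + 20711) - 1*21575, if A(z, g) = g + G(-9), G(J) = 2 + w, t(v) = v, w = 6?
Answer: 261390418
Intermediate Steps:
G(J) = 8 (G(J) = 2 + 6 = 8)
A(z, g) = 8 + g (A(z, g) = g + 8 = 8 + g)
(A(143, t(7)) + 8078)*(11590 + 20711) - 1*21575 = ((8 + 7) + 8078)*(11590 + 20711) - 1*21575 = (15 + 8078)*32301 - 21575 = 8093*32301 - 21575 = 261411993 - 21575 = 261390418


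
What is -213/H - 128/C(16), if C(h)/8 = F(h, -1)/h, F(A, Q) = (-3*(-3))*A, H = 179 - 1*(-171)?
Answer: -7517/3150 ≈ -2.3863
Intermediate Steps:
H = 350 (H = 179 + 171 = 350)
F(A, Q) = 9*A
C(h) = 72 (C(h) = 8*((9*h)/h) = 8*9 = 72)
-213/H - 128/C(16) = -213/350 - 128/72 = -213*1/350 - 128*1/72 = -213/350 - 16/9 = -7517/3150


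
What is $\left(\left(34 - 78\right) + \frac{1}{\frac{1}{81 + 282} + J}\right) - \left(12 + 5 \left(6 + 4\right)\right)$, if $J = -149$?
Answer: $- \frac{5733479}{54086} \approx -106.01$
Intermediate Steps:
$\left(\left(34 - 78\right) + \frac{1}{\frac{1}{81 + 282} + J}\right) - \left(12 + 5 \left(6 + 4\right)\right) = \left(\left(34 - 78\right) + \frac{1}{\frac{1}{81 + 282} - 149}\right) - \left(12 + 5 \left(6 + 4\right)\right) = \left(\left(34 - 78\right) + \frac{1}{\frac{1}{363} - 149}\right) - 62 = \left(-44 + \frac{1}{\frac{1}{363} - 149}\right) - 62 = \left(-44 + \frac{1}{- \frac{54086}{363}}\right) - 62 = \left(-44 - \frac{363}{54086}\right) - 62 = - \frac{2380147}{54086} - 62 = - \frac{5733479}{54086}$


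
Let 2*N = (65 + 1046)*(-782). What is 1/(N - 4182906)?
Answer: -1/4617307 ≈ -2.1658e-7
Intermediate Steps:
N = -434401 (N = ((65 + 1046)*(-782))/2 = (1111*(-782))/2 = (½)*(-868802) = -434401)
1/(N - 4182906) = 1/(-434401 - 4182906) = 1/(-4617307) = -1/4617307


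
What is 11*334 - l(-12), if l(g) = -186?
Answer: 3860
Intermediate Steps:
11*334 - l(-12) = 11*334 - 1*(-186) = 3674 + 186 = 3860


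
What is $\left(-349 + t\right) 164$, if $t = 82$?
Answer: $-43788$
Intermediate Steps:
$\left(-349 + t\right) 164 = \left(-349 + 82\right) 164 = \left(-267\right) 164 = -43788$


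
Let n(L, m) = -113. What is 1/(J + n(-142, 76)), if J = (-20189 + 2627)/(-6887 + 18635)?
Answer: -1958/224181 ≈ -0.0087340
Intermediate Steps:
J = -2927/1958 (J = -17562/11748 = -17562*1/11748 = -2927/1958 ≈ -1.4949)
1/(J + n(-142, 76)) = 1/(-2927/1958 - 113) = 1/(-224181/1958) = -1958/224181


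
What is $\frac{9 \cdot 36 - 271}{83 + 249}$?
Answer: $\frac{53}{332} \approx 0.15964$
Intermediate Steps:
$\frac{9 \cdot 36 - 271}{83 + 249} = \frac{324 - 271}{332} = 53 \cdot \frac{1}{332} = \frac{53}{332}$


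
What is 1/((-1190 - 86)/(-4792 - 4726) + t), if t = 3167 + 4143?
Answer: 4759/34788928 ≈ 0.00013680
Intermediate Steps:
t = 7310
1/((-1190 - 86)/(-4792 - 4726) + t) = 1/((-1190 - 86)/(-4792 - 4726) + 7310) = 1/(-1276/(-9518) + 7310) = 1/(-1276*(-1/9518) + 7310) = 1/(638/4759 + 7310) = 1/(34788928/4759) = 4759/34788928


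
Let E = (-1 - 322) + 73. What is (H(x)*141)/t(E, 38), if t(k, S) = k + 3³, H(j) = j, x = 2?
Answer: -282/223 ≈ -1.2646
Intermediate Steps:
E = -250 (E = -323 + 73 = -250)
t(k, S) = 27 + k (t(k, S) = k + 27 = 27 + k)
(H(x)*141)/t(E, 38) = (2*141)/(27 - 250) = 282/(-223) = 282*(-1/223) = -282/223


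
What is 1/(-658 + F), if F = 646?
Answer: -1/12 ≈ -0.083333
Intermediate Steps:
1/(-658 + F) = 1/(-658 + 646) = 1/(-12) = -1/12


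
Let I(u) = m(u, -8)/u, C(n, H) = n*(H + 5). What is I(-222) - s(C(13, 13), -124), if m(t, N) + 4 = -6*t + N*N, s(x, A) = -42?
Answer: 1322/37 ≈ 35.730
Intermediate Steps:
C(n, H) = n*(5 + H)
m(t, N) = -4 + N² - 6*t (m(t, N) = -4 + (-6*t + N*N) = -4 + (-6*t + N²) = -4 + (N² - 6*t) = -4 + N² - 6*t)
I(u) = (60 - 6*u)/u (I(u) = (-4 + (-8)² - 6*u)/u = (-4 + 64 - 6*u)/u = (60 - 6*u)/u)
I(-222) - s(C(13, 13), -124) = (-6 + 60/(-222)) - 1*(-42) = (-6 + 60*(-1/222)) + 42 = (-6 - 10/37) + 42 = -232/37 + 42 = 1322/37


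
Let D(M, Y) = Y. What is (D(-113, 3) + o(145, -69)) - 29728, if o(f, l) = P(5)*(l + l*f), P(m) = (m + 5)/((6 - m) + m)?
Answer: -46515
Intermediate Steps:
P(m) = ⅚ + m/6 (P(m) = (5 + m)/6 = (5 + m)*(⅙) = ⅚ + m/6)
o(f, l) = 5*l/3 + 5*f*l/3 (o(f, l) = (⅚ + (⅙)*5)*(l + l*f) = (⅚ + ⅚)*(l + f*l) = 5*(l + f*l)/3 = 5*l/3 + 5*f*l/3)
(D(-113, 3) + o(145, -69)) - 29728 = (3 + (5/3)*(-69)*(1 + 145)) - 29728 = (3 + (5/3)*(-69)*146) - 29728 = (3 - 16790) - 29728 = -16787 - 29728 = -46515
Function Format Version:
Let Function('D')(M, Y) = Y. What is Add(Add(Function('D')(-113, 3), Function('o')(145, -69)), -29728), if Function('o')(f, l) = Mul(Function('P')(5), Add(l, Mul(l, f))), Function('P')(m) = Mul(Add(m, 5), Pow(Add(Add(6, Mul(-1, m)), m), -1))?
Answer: -46515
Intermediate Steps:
Function('P')(m) = Add(Rational(5, 6), Mul(Rational(1, 6), m)) (Function('P')(m) = Mul(Add(5, m), Pow(6, -1)) = Mul(Add(5, m), Rational(1, 6)) = Add(Rational(5, 6), Mul(Rational(1, 6), m)))
Function('o')(f, l) = Add(Mul(Rational(5, 3), l), Mul(Rational(5, 3), f, l)) (Function('o')(f, l) = Mul(Add(Rational(5, 6), Mul(Rational(1, 6), 5)), Add(l, Mul(l, f))) = Mul(Add(Rational(5, 6), Rational(5, 6)), Add(l, Mul(f, l))) = Mul(Rational(5, 3), Add(l, Mul(f, l))) = Add(Mul(Rational(5, 3), l), Mul(Rational(5, 3), f, l)))
Add(Add(Function('D')(-113, 3), Function('o')(145, -69)), -29728) = Add(Add(3, Mul(Rational(5, 3), -69, Add(1, 145))), -29728) = Add(Add(3, Mul(Rational(5, 3), -69, 146)), -29728) = Add(Add(3, -16790), -29728) = Add(-16787, -29728) = -46515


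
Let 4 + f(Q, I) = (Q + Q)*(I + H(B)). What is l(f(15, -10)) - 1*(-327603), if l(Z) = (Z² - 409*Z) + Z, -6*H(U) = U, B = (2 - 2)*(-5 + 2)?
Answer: 544051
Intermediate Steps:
B = 0 (B = 0*(-3) = 0)
H(U) = -U/6
f(Q, I) = -4 + 2*I*Q (f(Q, I) = -4 + (Q + Q)*(I - ⅙*0) = -4 + (2*Q)*(I + 0) = -4 + (2*Q)*I = -4 + 2*I*Q)
l(Z) = Z² - 408*Z
l(f(15, -10)) - 1*(-327603) = (-4 + 2*(-10)*15)*(-408 + (-4 + 2*(-10)*15)) - 1*(-327603) = (-4 - 300)*(-408 + (-4 - 300)) + 327603 = -304*(-408 - 304) + 327603 = -304*(-712) + 327603 = 216448 + 327603 = 544051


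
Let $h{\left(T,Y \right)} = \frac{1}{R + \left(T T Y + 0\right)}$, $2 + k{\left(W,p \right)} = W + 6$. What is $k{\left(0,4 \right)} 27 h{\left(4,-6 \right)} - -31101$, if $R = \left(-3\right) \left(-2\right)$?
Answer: $\frac{155499}{5} \approx 31100.0$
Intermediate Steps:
$k{\left(W,p \right)} = 4 + W$ ($k{\left(W,p \right)} = -2 + \left(W + 6\right) = -2 + \left(6 + W\right) = 4 + W$)
$R = 6$
$h{\left(T,Y \right)} = \frac{1}{6 + Y T^{2}}$ ($h{\left(T,Y \right)} = \frac{1}{6 + \left(T T Y + 0\right)} = \frac{1}{6 + \left(T^{2} Y + 0\right)} = \frac{1}{6 + \left(Y T^{2} + 0\right)} = \frac{1}{6 + Y T^{2}}$)
$k{\left(0,4 \right)} 27 h{\left(4,-6 \right)} - -31101 = \frac{\left(4 + 0\right) 27}{6 - 6 \cdot 4^{2}} - -31101 = \frac{4 \cdot 27}{6 - 96} + 31101 = \frac{108}{6 - 96} + 31101 = \frac{108}{-90} + 31101 = 108 \left(- \frac{1}{90}\right) + 31101 = - \frac{6}{5} + 31101 = \frac{155499}{5}$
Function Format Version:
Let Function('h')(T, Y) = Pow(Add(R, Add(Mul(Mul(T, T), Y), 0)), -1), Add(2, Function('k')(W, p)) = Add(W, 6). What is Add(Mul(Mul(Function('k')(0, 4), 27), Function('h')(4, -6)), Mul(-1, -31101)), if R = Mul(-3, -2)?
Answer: Rational(155499, 5) ≈ 31100.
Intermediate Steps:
Function('k')(W, p) = Add(4, W) (Function('k')(W, p) = Add(-2, Add(W, 6)) = Add(-2, Add(6, W)) = Add(4, W))
R = 6
Function('h')(T, Y) = Pow(Add(6, Mul(Y, Pow(T, 2))), -1) (Function('h')(T, Y) = Pow(Add(6, Add(Mul(Mul(T, T), Y), 0)), -1) = Pow(Add(6, Add(Mul(Pow(T, 2), Y), 0)), -1) = Pow(Add(6, Add(Mul(Y, Pow(T, 2)), 0)), -1) = Pow(Add(6, Mul(Y, Pow(T, 2))), -1))
Add(Mul(Mul(Function('k')(0, 4), 27), Function('h')(4, -6)), Mul(-1, -31101)) = Add(Mul(Mul(Add(4, 0), 27), Pow(Add(6, Mul(-6, Pow(4, 2))), -1)), Mul(-1, -31101)) = Add(Mul(Mul(4, 27), Pow(Add(6, Mul(-6, 16)), -1)), 31101) = Add(Mul(108, Pow(Add(6, -96), -1)), 31101) = Add(Mul(108, Pow(-90, -1)), 31101) = Add(Mul(108, Rational(-1, 90)), 31101) = Add(Rational(-6, 5), 31101) = Rational(155499, 5)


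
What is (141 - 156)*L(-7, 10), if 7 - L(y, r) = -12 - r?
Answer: -435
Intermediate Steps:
L(y, r) = 19 + r (L(y, r) = 7 - (-12 - r) = 7 + (12 + r) = 19 + r)
(141 - 156)*L(-7, 10) = (141 - 156)*(19 + 10) = -15*29 = -435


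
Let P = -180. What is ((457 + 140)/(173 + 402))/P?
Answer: -199/34500 ≈ -0.0057681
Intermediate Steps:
((457 + 140)/(173 + 402))/P = ((457 + 140)/(173 + 402))/(-180) = (597/575)*(-1/180) = -199/34500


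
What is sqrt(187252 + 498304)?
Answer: 2*sqrt(171389) ≈ 827.98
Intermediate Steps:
sqrt(187252 + 498304) = sqrt(685556) = 2*sqrt(171389)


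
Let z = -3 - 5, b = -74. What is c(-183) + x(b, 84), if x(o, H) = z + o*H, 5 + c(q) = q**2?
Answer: 27260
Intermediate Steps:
z = -8
c(q) = -5 + q**2
x(o, H) = -8 + H*o (x(o, H) = -8 + o*H = -8 + H*o)
c(-183) + x(b, 84) = (-5 + (-183)**2) + (-8 + 84*(-74)) = (-5 + 33489) + (-8 - 6216) = 33484 - 6224 = 27260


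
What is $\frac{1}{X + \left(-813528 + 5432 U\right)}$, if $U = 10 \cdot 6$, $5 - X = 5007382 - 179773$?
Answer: $- \frac{1}{5315212} \approx -1.8814 \cdot 10^{-7}$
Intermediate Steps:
$X = -4827604$ ($X = 5 - \left(5007382 - 179773\right) = 5 - 4827609 = -4827604$)
$U = 60$
$\frac{1}{X + \left(-813528 + 5432 U\right)} = \frac{1}{-4827604 + \left(-813528 + 5432 \cdot 60\right)} = \frac{1}{-4827604 + \left(-813528 + 325920\right)} = \frac{1}{-4827604 - 487608} = \frac{1}{-5315212} = - \frac{1}{5315212}$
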